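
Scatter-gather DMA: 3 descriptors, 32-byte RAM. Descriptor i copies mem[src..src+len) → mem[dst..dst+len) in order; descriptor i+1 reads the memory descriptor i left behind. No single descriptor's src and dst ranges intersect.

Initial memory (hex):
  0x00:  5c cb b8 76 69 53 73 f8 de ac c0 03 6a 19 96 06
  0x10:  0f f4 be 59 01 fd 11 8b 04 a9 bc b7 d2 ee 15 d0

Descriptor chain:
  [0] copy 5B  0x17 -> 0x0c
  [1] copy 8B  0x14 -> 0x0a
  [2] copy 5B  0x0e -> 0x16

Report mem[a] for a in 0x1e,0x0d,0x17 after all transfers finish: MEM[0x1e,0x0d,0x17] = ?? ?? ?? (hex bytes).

#0 dst[0x0c+5] := {0x8b,0x04,0xa9,0xbc,0xb7}
#1 dst[0x0a+8] := {0x01,0xfd,0x11,0x8b,0x04,0xa9,0xbc,0xb7}
#2 dst[0x16+5] := {0x04,0xa9,0xbc,0xb7,0xbe}
query mem[0x1e]=0x15, mem[0x0d]=0x8b, mem[0x17]=0xa9

MEM[0x1e,0x0d,0x17] = 15 8b a9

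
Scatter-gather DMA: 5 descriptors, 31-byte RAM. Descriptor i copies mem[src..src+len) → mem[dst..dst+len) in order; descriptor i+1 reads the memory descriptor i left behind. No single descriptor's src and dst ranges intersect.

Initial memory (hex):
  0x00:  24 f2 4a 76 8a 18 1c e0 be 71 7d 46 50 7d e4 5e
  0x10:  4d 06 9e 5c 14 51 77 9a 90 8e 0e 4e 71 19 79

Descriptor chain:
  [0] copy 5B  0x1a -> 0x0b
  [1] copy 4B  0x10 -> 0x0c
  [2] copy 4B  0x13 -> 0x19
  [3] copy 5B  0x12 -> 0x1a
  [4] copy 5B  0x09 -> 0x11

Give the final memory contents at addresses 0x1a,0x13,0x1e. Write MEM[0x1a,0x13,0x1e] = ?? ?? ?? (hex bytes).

MEM[0x1a,0x13,0x1e] = 9e 0e 77

  after D0: wrote 5B at 0x0b = 0e4e711979
  after D1: wrote 4B at 0x0c = 4d069e5c
  after D2: wrote 4B at 0x19 = 5c145177
  after D3: wrote 5B at 0x1a = 9e5c145177
  after D4: wrote 5B at 0x11 = 717d0e4d06
query mem[0x1a]=0x9e, mem[0x13]=0x0e, mem[0x1e]=0x77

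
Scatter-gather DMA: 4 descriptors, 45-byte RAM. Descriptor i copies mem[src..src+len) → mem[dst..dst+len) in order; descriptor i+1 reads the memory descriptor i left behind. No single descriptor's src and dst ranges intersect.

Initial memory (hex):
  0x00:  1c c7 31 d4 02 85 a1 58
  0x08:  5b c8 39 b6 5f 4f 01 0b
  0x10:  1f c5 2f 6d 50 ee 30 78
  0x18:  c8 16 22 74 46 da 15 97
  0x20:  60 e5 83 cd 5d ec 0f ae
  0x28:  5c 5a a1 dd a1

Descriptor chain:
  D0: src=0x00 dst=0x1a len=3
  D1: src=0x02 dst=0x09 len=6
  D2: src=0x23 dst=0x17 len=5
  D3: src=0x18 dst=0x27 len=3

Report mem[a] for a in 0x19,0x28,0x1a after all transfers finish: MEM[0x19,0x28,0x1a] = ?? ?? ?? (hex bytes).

MEM[0x19,0x28,0x1a] = ec ec 0f

  after D0: wrote 3B at 0x1a = 1cc731
  after D1: wrote 6B at 0x09 = 31d40285a158
  after D2: wrote 5B at 0x17 = cd5dec0fae
  after D3: wrote 3B at 0x27 = 5dec0f
query mem[0x19]=0xec, mem[0x28]=0xec, mem[0x1a]=0x0f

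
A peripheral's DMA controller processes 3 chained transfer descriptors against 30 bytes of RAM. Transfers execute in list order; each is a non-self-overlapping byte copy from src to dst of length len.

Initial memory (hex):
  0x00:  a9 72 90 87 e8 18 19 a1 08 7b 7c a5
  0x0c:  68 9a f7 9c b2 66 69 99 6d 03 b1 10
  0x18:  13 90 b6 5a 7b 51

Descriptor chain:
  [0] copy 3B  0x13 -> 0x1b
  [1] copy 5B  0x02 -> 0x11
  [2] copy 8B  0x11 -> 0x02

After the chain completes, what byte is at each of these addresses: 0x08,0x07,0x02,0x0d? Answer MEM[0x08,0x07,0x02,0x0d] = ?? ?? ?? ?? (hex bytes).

#0 dst[0x1b+3] := {0x99,0x6d,0x03}
#1 dst[0x11+5] := {0x90,0x87,0xe8,0x18,0x19}
#2 dst[0x02+8] := {0x90,0x87,0xe8,0x18,0x19,0xb1,0x10,0x13}
query mem[0x08]=0x10, mem[0x07]=0xb1, mem[0x02]=0x90, mem[0x0d]=0x9a

MEM[0x08,0x07,0x02,0x0d] = 10 b1 90 9a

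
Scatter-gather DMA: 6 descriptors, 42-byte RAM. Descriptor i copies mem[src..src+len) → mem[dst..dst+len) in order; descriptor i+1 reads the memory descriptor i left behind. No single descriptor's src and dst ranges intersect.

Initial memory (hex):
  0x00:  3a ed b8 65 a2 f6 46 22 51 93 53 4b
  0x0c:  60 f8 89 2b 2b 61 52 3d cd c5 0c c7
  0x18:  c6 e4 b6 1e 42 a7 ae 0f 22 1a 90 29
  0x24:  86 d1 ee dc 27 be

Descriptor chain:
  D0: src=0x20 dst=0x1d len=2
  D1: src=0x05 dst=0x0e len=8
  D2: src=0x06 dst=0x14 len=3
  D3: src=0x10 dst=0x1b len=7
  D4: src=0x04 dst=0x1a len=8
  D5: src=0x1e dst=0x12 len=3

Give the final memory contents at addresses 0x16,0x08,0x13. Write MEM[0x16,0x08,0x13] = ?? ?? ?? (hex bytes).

MEM[0x16,0x08,0x13] = 51 51 93

  after D0: wrote 2B at 0x1d = 221a
  after D1: wrote 8B at 0x0e = f646225193534b60
  after D2: wrote 3B at 0x14 = 462251
  after D3: wrote 7B at 0x1b = 22519353462251
  after D4: wrote 8B at 0x1a = a2f646225193534b
  after D5: wrote 3B at 0x12 = 519353
query mem[0x16]=0x51, mem[0x08]=0x51, mem[0x13]=0x93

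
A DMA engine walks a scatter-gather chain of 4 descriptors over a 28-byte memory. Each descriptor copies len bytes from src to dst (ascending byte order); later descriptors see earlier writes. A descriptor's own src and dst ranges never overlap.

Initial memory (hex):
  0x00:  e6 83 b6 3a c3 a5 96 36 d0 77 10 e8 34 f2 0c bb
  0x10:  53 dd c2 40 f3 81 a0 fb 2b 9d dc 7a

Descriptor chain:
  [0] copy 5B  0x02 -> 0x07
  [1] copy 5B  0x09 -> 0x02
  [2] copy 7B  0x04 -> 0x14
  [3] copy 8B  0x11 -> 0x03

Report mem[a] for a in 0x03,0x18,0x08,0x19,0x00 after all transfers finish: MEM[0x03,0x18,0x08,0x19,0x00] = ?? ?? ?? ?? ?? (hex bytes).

MEM[0x03,0x18,0x08,0x19,0x00] = dd 3a f2 c3 e6

[0] 0x02->0x07 len=5 : b6 3a c3 a5 96
[1] 0x09->0x02 len=5 : c3 a5 96 34 f2
[2] 0x04->0x14 len=7 : 96 34 f2 b6 3a c3 a5
[3] 0x11->0x03 len=8 : dd c2 40 96 34 f2 b6 3a
query mem[0x03]=0xdd, mem[0x18]=0x3a, mem[0x08]=0xf2, mem[0x19]=0xc3, mem[0x00]=0xe6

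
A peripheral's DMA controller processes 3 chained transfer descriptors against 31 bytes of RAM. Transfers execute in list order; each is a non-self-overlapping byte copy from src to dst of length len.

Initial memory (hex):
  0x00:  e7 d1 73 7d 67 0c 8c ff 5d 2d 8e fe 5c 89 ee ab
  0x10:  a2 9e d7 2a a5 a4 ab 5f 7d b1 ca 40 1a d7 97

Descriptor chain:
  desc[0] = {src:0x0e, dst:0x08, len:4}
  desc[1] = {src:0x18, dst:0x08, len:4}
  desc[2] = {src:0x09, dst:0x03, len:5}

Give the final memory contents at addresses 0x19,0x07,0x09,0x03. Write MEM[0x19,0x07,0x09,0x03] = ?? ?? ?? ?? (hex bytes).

MEM[0x19,0x07,0x09,0x03] = b1 89 b1 b1

  after D0: wrote 4B at 0x08 = eeaba29e
  after D1: wrote 4B at 0x08 = 7db1ca40
  after D2: wrote 5B at 0x03 = b1ca405c89
query mem[0x19]=0xb1, mem[0x07]=0x89, mem[0x09]=0xb1, mem[0x03]=0xb1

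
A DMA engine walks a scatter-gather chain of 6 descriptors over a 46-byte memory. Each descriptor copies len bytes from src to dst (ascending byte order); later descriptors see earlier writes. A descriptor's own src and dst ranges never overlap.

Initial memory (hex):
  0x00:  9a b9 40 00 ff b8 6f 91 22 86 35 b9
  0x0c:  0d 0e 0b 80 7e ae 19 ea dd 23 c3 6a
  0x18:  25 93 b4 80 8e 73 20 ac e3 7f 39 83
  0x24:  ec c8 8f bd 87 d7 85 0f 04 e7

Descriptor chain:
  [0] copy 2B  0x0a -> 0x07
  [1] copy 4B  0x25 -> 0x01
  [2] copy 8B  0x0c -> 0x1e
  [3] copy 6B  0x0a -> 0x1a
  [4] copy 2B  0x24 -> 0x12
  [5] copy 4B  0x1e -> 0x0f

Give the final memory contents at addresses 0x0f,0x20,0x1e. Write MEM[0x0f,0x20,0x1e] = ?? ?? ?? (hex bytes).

MEM[0x0f,0x20,0x1e] = 0b 0b 0b

[0] 0x0a->0x07 len=2 : 35 b9
[1] 0x25->0x01 len=4 : c8 8f bd 87
[2] 0x0c->0x1e len=8 : 0d 0e 0b 80 7e ae 19 ea
[3] 0x0a->0x1a len=6 : 35 b9 0d 0e 0b 80
[4] 0x24->0x12 len=2 : 19 ea
[5] 0x1e->0x0f len=4 : 0b 80 0b 80
query mem[0x0f]=0x0b, mem[0x20]=0x0b, mem[0x1e]=0x0b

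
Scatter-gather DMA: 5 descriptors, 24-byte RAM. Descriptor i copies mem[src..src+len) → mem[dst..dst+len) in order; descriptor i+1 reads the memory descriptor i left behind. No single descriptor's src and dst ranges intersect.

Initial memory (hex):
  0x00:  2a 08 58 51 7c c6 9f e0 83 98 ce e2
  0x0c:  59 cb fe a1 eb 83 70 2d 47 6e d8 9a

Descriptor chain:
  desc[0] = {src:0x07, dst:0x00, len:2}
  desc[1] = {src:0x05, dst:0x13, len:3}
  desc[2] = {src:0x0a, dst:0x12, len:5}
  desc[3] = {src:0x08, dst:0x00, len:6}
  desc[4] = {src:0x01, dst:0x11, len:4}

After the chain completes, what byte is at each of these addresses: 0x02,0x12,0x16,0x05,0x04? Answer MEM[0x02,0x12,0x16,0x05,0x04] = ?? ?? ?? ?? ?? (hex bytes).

#0 dst[0x00+2] := {0xe0,0x83}
#1 dst[0x13+3] := {0xc6,0x9f,0xe0}
#2 dst[0x12+5] := {0xce,0xe2,0x59,0xcb,0xfe}
#3 dst[0x00+6] := {0x83,0x98,0xce,0xe2,0x59,0xcb}
#4 dst[0x11+4] := {0x98,0xce,0xe2,0x59}
query mem[0x02]=0xce, mem[0x12]=0xce, mem[0x16]=0xfe, mem[0x05]=0xcb, mem[0x04]=0x59

MEM[0x02,0x12,0x16,0x05,0x04] = ce ce fe cb 59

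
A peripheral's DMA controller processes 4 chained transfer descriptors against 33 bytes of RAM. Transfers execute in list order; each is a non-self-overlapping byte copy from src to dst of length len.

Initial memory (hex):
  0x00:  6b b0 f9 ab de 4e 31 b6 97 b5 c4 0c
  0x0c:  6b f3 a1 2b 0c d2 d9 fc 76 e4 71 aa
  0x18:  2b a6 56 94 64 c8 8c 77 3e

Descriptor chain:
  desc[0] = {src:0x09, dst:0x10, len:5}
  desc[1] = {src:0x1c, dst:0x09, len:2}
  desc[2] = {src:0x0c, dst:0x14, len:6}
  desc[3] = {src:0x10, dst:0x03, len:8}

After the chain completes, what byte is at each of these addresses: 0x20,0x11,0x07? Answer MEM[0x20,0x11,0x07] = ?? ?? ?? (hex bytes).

MEM[0x20,0x11,0x07] = 3e c4 6b

D0: mem[0x10..0x14] <- [b5 c4 0c 6b f3]
D1: mem[0x09..0x0a] <- [64 c8]
D2: mem[0x14..0x19] <- [6b f3 a1 2b b5 c4]
D3: mem[0x03..0x0a] <- [b5 c4 0c 6b 6b f3 a1 2b]
query mem[0x20]=0x3e, mem[0x11]=0xc4, mem[0x07]=0x6b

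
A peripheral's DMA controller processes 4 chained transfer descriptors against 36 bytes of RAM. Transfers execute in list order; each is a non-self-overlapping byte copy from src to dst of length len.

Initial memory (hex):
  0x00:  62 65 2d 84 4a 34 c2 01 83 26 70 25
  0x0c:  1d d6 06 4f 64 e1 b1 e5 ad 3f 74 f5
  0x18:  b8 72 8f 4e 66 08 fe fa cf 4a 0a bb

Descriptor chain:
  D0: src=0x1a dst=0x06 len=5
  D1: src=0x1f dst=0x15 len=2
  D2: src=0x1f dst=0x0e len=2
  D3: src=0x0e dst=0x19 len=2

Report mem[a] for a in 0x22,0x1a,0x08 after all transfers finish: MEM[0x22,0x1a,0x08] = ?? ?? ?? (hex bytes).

MEM[0x22,0x1a,0x08] = 0a cf 66

#0 dst[0x06+5] := {0x8f,0x4e,0x66,0x08,0xfe}
#1 dst[0x15+2] := {0xfa,0xcf}
#2 dst[0x0e+2] := {0xfa,0xcf}
#3 dst[0x19+2] := {0xfa,0xcf}
query mem[0x22]=0x0a, mem[0x1a]=0xcf, mem[0x08]=0x66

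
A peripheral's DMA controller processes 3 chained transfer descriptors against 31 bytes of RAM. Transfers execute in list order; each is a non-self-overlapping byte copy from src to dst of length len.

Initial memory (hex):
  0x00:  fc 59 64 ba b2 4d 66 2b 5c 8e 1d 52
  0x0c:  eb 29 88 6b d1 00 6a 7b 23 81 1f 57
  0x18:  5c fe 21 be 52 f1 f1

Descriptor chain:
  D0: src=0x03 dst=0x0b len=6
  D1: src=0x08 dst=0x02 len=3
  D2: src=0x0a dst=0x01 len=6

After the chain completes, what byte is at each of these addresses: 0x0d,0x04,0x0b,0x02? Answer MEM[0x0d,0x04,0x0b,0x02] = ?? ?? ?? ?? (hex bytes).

MEM[0x0d,0x04,0x0b,0x02] = 4d 4d ba ba

D0: mem[0x0b..0x10] <- [ba b2 4d 66 2b 5c]
D1: mem[0x02..0x04] <- [5c 8e 1d]
D2: mem[0x01..0x06] <- [1d ba b2 4d 66 2b]
query mem[0x0d]=0x4d, mem[0x04]=0x4d, mem[0x0b]=0xba, mem[0x02]=0xba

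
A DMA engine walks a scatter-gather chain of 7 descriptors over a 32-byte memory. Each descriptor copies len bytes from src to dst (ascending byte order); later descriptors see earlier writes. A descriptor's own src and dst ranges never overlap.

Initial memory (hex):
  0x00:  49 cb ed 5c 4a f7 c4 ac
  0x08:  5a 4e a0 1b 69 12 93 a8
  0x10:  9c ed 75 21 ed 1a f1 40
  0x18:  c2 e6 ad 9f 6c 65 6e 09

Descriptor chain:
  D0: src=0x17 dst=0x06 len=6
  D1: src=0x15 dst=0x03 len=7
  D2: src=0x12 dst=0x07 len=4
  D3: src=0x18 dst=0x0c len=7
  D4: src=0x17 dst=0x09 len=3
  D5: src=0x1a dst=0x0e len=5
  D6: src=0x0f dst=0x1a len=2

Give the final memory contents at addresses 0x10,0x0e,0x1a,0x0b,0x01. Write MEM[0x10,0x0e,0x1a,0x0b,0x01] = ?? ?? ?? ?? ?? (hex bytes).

MEM[0x10,0x0e,0x1a,0x0b,0x01] = 6c ad 9f e6 cb

D0: mem[0x06..0x0b] <- [40 c2 e6 ad 9f 6c]
D1: mem[0x03..0x09] <- [1a f1 40 c2 e6 ad 9f]
D2: mem[0x07..0x0a] <- [75 21 ed 1a]
D3: mem[0x0c..0x12] <- [c2 e6 ad 9f 6c 65 6e]
D4: mem[0x09..0x0b] <- [40 c2 e6]
D5: mem[0x0e..0x12] <- [ad 9f 6c 65 6e]
D6: mem[0x1a..0x1b] <- [9f 6c]
query mem[0x10]=0x6c, mem[0x0e]=0xad, mem[0x1a]=0x9f, mem[0x0b]=0xe6, mem[0x01]=0xcb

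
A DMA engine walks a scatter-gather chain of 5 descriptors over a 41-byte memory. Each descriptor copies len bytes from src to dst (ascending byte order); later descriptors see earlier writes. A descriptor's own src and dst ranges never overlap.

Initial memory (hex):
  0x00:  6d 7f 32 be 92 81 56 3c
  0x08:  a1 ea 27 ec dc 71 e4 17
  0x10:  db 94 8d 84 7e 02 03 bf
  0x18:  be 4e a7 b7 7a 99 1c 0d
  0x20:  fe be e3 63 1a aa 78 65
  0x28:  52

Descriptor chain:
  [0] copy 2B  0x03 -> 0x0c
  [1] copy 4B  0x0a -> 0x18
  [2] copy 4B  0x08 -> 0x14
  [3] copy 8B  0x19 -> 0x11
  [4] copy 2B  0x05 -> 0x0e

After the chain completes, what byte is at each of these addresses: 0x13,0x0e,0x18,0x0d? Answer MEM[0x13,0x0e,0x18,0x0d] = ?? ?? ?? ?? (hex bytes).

D0: mem[0x0c..0x0d] <- [be 92]
D1: mem[0x18..0x1b] <- [27 ec be 92]
D2: mem[0x14..0x17] <- [a1 ea 27 ec]
D3: mem[0x11..0x18] <- [ec be 92 7a 99 1c 0d fe]
D4: mem[0x0e..0x0f] <- [81 56]
query mem[0x13]=0x92, mem[0x0e]=0x81, mem[0x18]=0xfe, mem[0x0d]=0x92

MEM[0x13,0x0e,0x18,0x0d] = 92 81 fe 92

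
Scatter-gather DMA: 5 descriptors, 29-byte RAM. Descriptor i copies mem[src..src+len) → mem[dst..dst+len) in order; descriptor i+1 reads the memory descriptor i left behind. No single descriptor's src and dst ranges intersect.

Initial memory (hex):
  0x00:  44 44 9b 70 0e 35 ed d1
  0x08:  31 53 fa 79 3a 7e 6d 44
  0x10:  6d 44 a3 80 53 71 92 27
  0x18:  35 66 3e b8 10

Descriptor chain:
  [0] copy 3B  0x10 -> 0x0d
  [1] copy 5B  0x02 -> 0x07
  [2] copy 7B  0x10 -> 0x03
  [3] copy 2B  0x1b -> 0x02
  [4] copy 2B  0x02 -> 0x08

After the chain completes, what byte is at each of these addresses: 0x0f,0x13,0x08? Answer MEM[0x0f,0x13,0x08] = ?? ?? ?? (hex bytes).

#0 dst[0x0d+3] := {0x6d,0x44,0xa3}
#1 dst[0x07+5] := {0x9b,0x70,0x0e,0x35,0xed}
#2 dst[0x03+7] := {0x6d,0x44,0xa3,0x80,0x53,0x71,0x92}
#3 dst[0x02+2] := {0xb8,0x10}
#4 dst[0x08+2] := {0xb8,0x10}
query mem[0x0f]=0xa3, mem[0x13]=0x80, mem[0x08]=0xb8

MEM[0x0f,0x13,0x08] = a3 80 b8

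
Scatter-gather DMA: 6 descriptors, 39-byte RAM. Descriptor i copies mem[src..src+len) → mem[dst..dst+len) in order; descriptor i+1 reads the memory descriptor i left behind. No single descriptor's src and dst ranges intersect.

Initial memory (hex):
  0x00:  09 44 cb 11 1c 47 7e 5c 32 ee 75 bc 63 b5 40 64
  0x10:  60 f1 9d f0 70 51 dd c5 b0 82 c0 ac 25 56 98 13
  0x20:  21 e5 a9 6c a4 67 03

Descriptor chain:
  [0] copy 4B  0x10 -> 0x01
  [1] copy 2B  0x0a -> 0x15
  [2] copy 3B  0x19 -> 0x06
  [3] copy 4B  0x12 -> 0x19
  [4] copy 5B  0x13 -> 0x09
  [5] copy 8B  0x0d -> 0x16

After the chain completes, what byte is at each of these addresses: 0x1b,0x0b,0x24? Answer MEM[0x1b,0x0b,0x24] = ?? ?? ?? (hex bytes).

[0] 0x10->0x01 len=4 : 60 f1 9d f0
[1] 0x0a->0x15 len=2 : 75 bc
[2] 0x19->0x06 len=3 : 82 c0 ac
[3] 0x12->0x19 len=4 : 9d f0 70 75
[4] 0x13->0x09 len=5 : f0 70 75 bc c5
[5] 0x0d->0x16 len=8 : c5 40 64 60 f1 9d f0 70
query mem[0x1b]=0x9d, mem[0x0b]=0x75, mem[0x24]=0xa4

MEM[0x1b,0x0b,0x24] = 9d 75 a4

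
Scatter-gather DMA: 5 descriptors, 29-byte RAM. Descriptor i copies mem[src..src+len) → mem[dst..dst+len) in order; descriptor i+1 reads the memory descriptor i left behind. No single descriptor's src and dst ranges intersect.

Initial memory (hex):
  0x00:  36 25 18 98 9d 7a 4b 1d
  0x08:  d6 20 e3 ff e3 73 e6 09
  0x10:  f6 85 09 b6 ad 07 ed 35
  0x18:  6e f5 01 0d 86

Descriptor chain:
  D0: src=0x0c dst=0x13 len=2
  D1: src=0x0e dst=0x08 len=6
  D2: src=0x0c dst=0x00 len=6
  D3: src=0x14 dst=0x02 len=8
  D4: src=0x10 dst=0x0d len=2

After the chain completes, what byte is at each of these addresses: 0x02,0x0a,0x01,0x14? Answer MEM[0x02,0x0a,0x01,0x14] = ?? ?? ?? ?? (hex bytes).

MEM[0x02,0x0a,0x01,0x14] = 73 f6 e3 73

[0] 0x0c->0x13 len=2 : e3 73
[1] 0x0e->0x08 len=6 : e6 09 f6 85 09 e3
[2] 0x0c->0x00 len=6 : 09 e3 e6 09 f6 85
[3] 0x14->0x02 len=8 : 73 07 ed 35 6e f5 01 0d
[4] 0x10->0x0d len=2 : f6 85
query mem[0x02]=0x73, mem[0x0a]=0xf6, mem[0x01]=0xe3, mem[0x14]=0x73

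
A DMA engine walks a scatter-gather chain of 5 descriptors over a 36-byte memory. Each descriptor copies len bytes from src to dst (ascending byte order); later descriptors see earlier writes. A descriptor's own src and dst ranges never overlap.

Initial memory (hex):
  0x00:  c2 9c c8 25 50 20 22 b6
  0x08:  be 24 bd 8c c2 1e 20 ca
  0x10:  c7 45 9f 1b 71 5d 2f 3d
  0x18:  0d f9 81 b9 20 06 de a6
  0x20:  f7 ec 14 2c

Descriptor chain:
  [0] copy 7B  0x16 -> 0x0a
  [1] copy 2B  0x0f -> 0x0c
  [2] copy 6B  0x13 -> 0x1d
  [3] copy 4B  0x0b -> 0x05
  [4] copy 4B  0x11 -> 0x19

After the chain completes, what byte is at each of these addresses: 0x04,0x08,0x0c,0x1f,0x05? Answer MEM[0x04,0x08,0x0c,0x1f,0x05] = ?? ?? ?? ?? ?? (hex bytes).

MEM[0x04,0x08,0x0c,0x1f,0x05] = 50 81 b9 5d 3d

#0 dst[0x0a+7] := {0x2f,0x3d,0x0d,0xf9,0x81,0xb9,0x20}
#1 dst[0x0c+2] := {0xb9,0x20}
#2 dst[0x1d+6] := {0x1b,0x71,0x5d,0x2f,0x3d,0x0d}
#3 dst[0x05+4] := {0x3d,0xb9,0x20,0x81}
#4 dst[0x19+4] := {0x45,0x9f,0x1b,0x71}
query mem[0x04]=0x50, mem[0x08]=0x81, mem[0x0c]=0xb9, mem[0x1f]=0x5d, mem[0x05]=0x3d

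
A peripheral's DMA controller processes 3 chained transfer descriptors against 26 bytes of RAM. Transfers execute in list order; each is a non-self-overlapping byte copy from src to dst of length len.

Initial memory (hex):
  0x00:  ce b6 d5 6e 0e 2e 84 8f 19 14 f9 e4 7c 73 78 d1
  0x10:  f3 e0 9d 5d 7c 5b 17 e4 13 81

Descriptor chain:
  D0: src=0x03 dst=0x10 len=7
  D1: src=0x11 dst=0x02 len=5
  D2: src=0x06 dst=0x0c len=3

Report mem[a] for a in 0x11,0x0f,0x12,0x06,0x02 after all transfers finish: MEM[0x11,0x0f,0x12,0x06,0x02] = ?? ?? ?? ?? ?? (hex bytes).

  after D0: wrote 7B at 0x10 = 6e0e2e848f1914
  after D1: wrote 5B at 0x02 = 0e2e848f19
  after D2: wrote 3B at 0x0c = 198f19
query mem[0x11]=0x0e, mem[0x0f]=0xd1, mem[0x12]=0x2e, mem[0x06]=0x19, mem[0x02]=0x0e

MEM[0x11,0x0f,0x12,0x06,0x02] = 0e d1 2e 19 0e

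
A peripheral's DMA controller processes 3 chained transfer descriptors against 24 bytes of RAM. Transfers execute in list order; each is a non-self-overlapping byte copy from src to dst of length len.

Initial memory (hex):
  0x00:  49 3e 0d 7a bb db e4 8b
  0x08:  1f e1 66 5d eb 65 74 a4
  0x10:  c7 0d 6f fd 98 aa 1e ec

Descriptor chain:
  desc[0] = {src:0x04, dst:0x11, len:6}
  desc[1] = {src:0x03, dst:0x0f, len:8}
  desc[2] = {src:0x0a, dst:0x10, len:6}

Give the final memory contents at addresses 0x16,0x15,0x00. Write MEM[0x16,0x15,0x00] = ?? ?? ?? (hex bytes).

MEM[0x16,0x15,0x00] = 66 7a 49

[0] 0x04->0x11 len=6 : bb db e4 8b 1f e1
[1] 0x03->0x0f len=8 : 7a bb db e4 8b 1f e1 66
[2] 0x0a->0x10 len=6 : 66 5d eb 65 74 7a
query mem[0x16]=0x66, mem[0x15]=0x7a, mem[0x00]=0x49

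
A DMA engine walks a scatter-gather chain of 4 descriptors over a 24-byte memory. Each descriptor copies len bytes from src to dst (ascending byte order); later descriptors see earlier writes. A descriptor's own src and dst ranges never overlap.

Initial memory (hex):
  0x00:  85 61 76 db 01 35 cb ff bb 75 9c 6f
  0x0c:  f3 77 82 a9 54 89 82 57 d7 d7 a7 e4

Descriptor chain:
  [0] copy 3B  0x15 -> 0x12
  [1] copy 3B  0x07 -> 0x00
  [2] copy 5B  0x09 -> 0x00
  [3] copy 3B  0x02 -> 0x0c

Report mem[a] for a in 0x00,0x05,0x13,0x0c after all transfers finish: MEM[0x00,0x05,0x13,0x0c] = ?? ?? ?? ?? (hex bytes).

MEM[0x00,0x05,0x13,0x0c] = 75 35 a7 6f

  after D0: wrote 3B at 0x12 = d7a7e4
  after D1: wrote 3B at 0x00 = ffbb75
  after D2: wrote 5B at 0x00 = 759c6ff377
  after D3: wrote 3B at 0x0c = 6ff377
query mem[0x00]=0x75, mem[0x05]=0x35, mem[0x13]=0xa7, mem[0x0c]=0x6f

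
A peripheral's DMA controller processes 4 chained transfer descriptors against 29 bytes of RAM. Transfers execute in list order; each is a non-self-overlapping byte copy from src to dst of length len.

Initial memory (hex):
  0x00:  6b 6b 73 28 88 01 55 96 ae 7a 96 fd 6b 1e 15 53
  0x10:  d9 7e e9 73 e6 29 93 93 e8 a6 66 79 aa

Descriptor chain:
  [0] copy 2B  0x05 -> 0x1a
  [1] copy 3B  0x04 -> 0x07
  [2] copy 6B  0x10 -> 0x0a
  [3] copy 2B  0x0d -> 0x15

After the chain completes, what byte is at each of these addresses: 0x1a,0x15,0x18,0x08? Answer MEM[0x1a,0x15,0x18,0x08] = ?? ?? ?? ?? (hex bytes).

MEM[0x1a,0x15,0x18,0x08] = 01 73 e8 01

D0: mem[0x1a..0x1b] <- [01 55]
D1: mem[0x07..0x09] <- [88 01 55]
D2: mem[0x0a..0x0f] <- [d9 7e e9 73 e6 29]
D3: mem[0x15..0x16] <- [73 e6]
query mem[0x1a]=0x01, mem[0x15]=0x73, mem[0x18]=0xe8, mem[0x08]=0x01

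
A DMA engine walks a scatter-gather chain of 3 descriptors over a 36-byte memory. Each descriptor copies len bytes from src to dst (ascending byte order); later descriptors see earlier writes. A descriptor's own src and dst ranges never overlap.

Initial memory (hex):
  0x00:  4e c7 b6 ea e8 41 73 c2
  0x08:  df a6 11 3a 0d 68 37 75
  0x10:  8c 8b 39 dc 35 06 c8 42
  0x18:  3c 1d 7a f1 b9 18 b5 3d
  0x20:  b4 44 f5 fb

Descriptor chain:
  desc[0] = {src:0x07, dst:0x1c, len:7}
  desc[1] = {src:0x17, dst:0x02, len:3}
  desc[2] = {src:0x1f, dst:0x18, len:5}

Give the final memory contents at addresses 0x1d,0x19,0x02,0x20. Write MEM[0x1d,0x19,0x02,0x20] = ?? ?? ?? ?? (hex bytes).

MEM[0x1d,0x19,0x02,0x20] = df 3a 42 3a

  after D0: wrote 7B at 0x1c = c2dfa6113a0d68
  after D1: wrote 3B at 0x02 = 423c1d
  after D2: wrote 5B at 0x18 = 113a0d68fb
query mem[0x1d]=0xdf, mem[0x19]=0x3a, mem[0x02]=0x42, mem[0x20]=0x3a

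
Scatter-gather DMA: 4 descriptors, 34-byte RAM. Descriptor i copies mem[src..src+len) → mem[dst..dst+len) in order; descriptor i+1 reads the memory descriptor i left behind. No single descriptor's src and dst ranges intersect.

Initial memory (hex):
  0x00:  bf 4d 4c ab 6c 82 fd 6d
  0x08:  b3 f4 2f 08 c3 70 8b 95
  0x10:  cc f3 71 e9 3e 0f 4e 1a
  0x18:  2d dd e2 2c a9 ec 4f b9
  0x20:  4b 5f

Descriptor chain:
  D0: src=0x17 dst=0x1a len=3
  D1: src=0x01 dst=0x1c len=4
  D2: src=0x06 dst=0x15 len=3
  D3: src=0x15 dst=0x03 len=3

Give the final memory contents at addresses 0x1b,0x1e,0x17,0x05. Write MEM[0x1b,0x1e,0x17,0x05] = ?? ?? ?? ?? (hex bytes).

  after D0: wrote 3B at 0x1a = 1a2ddd
  after D1: wrote 4B at 0x1c = 4d4cab6c
  after D2: wrote 3B at 0x15 = fd6db3
  after D3: wrote 3B at 0x03 = fd6db3
query mem[0x1b]=0x2d, mem[0x1e]=0xab, mem[0x17]=0xb3, mem[0x05]=0xb3

MEM[0x1b,0x1e,0x17,0x05] = 2d ab b3 b3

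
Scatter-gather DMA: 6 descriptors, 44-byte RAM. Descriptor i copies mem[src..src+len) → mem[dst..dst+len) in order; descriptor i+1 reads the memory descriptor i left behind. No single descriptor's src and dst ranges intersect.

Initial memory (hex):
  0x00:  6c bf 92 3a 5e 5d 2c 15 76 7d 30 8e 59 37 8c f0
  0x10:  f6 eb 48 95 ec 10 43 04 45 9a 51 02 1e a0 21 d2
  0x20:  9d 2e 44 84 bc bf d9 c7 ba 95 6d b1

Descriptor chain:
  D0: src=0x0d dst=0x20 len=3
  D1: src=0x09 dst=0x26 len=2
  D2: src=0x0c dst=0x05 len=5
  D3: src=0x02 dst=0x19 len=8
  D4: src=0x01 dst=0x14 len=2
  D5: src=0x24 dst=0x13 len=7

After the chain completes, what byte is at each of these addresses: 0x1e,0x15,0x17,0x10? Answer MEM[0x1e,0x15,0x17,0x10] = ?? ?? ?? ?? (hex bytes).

#0 dst[0x20+3] := {0x37,0x8c,0xf0}
#1 dst[0x26+2] := {0x7d,0x30}
#2 dst[0x05+5] := {0x59,0x37,0x8c,0xf0,0xf6}
#3 dst[0x19+8] := {0x92,0x3a,0x5e,0x59,0x37,0x8c,0xf0,0xf6}
#4 dst[0x14+2] := {0xbf,0x92}
#5 dst[0x13+7] := {0xbc,0xbf,0x7d,0x30,0xba,0x95,0x6d}
query mem[0x1e]=0x8c, mem[0x15]=0x7d, mem[0x17]=0xba, mem[0x10]=0xf6

MEM[0x1e,0x15,0x17,0x10] = 8c 7d ba f6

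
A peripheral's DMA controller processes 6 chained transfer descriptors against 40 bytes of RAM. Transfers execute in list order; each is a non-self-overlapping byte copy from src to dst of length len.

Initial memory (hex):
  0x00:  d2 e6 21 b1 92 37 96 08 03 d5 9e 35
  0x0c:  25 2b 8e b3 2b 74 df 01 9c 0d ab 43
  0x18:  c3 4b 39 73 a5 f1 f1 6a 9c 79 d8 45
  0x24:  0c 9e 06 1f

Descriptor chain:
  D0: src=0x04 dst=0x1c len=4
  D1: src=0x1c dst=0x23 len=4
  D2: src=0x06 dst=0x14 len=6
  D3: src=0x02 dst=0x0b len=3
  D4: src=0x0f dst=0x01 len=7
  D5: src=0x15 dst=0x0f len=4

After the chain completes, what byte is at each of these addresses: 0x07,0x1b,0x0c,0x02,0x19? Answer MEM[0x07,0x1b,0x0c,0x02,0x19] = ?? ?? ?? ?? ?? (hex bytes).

#0 dst[0x1c+4] := {0x92,0x37,0x96,0x08}
#1 dst[0x23+4] := {0x92,0x37,0x96,0x08}
#2 dst[0x14+6] := {0x96,0x08,0x03,0xd5,0x9e,0x35}
#3 dst[0x0b+3] := {0x21,0xb1,0x92}
#4 dst[0x01+7] := {0xb3,0x2b,0x74,0xdf,0x01,0x96,0x08}
#5 dst[0x0f+4] := {0x08,0x03,0xd5,0x9e}
query mem[0x07]=0x08, mem[0x1b]=0x73, mem[0x0c]=0xb1, mem[0x02]=0x2b, mem[0x19]=0x35

MEM[0x07,0x1b,0x0c,0x02,0x19] = 08 73 b1 2b 35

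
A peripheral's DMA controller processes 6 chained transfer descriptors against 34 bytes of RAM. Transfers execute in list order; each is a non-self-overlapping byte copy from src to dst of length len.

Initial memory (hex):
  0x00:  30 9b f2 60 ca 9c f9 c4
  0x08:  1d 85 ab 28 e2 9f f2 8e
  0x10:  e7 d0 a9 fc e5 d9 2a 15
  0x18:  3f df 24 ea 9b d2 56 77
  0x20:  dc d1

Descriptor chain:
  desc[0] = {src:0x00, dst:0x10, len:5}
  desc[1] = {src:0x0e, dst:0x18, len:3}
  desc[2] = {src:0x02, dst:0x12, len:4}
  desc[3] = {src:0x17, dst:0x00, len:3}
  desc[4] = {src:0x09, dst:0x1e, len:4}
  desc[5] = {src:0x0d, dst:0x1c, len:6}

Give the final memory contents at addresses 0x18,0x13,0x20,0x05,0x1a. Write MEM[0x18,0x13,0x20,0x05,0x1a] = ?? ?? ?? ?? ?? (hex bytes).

[0] 0x00->0x10 len=5 : 30 9b f2 60 ca
[1] 0x0e->0x18 len=3 : f2 8e 30
[2] 0x02->0x12 len=4 : f2 60 ca 9c
[3] 0x17->0x00 len=3 : 15 f2 8e
[4] 0x09->0x1e len=4 : 85 ab 28 e2
[5] 0x0d->0x1c len=6 : 9f f2 8e 30 9b f2
query mem[0x18]=0xf2, mem[0x13]=0x60, mem[0x20]=0x9b, mem[0x05]=0x9c, mem[0x1a]=0x30

MEM[0x18,0x13,0x20,0x05,0x1a] = f2 60 9b 9c 30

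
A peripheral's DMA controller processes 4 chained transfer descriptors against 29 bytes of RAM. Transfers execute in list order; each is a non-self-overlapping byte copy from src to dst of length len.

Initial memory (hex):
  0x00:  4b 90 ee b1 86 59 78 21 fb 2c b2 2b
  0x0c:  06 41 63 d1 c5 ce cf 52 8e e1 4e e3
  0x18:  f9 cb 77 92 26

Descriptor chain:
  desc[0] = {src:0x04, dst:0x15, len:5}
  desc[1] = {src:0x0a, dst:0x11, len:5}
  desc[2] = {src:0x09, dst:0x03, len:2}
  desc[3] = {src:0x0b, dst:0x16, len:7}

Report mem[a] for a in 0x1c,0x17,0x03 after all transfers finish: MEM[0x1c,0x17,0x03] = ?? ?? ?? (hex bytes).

MEM[0x1c,0x17,0x03] = b2 06 2c

[0] 0x04->0x15 len=5 : 86 59 78 21 fb
[1] 0x0a->0x11 len=5 : b2 2b 06 41 63
[2] 0x09->0x03 len=2 : 2c b2
[3] 0x0b->0x16 len=7 : 2b 06 41 63 d1 c5 b2
query mem[0x1c]=0xb2, mem[0x17]=0x06, mem[0x03]=0x2c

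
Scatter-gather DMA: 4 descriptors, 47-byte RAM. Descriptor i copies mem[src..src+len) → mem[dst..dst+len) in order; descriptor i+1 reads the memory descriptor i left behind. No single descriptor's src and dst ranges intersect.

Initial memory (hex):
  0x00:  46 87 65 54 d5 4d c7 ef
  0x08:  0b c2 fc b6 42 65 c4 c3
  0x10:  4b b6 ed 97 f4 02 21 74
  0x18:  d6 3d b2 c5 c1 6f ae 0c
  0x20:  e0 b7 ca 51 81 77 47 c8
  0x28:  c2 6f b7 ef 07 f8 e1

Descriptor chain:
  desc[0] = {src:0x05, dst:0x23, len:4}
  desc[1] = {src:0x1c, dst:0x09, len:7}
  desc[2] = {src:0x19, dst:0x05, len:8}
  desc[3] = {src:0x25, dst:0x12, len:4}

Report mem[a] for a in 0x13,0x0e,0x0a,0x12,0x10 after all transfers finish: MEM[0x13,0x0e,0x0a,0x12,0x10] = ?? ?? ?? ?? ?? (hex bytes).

[0] 0x05->0x23 len=4 : 4d c7 ef 0b
[1] 0x1c->0x09 len=7 : c1 6f ae 0c e0 b7 ca
[2] 0x19->0x05 len=8 : 3d b2 c5 c1 6f ae 0c e0
[3] 0x25->0x12 len=4 : ef 0b c8 c2
query mem[0x13]=0x0b, mem[0x0e]=0xb7, mem[0x0a]=0xae, mem[0x12]=0xef, mem[0x10]=0x4b

MEM[0x13,0x0e,0x0a,0x12,0x10] = 0b b7 ae ef 4b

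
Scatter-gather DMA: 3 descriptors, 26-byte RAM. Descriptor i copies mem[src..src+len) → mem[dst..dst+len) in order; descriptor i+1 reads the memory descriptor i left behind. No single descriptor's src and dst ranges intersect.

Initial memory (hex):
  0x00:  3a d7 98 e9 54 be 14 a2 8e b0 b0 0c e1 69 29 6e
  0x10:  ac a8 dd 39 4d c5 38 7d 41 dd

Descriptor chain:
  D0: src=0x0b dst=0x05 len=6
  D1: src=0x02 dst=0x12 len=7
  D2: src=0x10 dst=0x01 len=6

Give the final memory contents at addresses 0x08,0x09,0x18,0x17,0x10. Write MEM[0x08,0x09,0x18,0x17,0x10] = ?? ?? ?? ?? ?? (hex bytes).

[0] 0x0b->0x05 len=6 : 0c e1 69 29 6e ac
[1] 0x02->0x12 len=7 : 98 e9 54 0c e1 69 29
[2] 0x10->0x01 len=6 : ac a8 98 e9 54 0c
query mem[0x08]=0x29, mem[0x09]=0x6e, mem[0x18]=0x29, mem[0x17]=0x69, mem[0x10]=0xac

MEM[0x08,0x09,0x18,0x17,0x10] = 29 6e 29 69 ac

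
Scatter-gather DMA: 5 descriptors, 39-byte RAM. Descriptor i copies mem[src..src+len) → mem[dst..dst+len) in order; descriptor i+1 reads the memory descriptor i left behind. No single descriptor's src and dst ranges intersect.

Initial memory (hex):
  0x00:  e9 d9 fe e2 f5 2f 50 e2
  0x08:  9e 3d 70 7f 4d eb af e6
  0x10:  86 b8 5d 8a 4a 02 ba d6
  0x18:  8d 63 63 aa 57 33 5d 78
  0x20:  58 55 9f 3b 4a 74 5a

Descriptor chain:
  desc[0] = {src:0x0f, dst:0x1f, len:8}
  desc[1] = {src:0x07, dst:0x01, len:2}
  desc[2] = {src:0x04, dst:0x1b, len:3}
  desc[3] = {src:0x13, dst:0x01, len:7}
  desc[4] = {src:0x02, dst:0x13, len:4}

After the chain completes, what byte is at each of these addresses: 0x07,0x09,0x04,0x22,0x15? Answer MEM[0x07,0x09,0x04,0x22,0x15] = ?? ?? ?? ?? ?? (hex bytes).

#0 dst[0x1f+8] := {0xe6,0x86,0xb8,0x5d,0x8a,0x4a,0x02,0xba}
#1 dst[0x01+2] := {0xe2,0x9e}
#2 dst[0x1b+3] := {0xf5,0x2f,0x50}
#3 dst[0x01+7] := {0x8a,0x4a,0x02,0xba,0xd6,0x8d,0x63}
#4 dst[0x13+4] := {0x4a,0x02,0xba,0xd6}
query mem[0x07]=0x63, mem[0x09]=0x3d, mem[0x04]=0xba, mem[0x22]=0x5d, mem[0x15]=0xba

MEM[0x07,0x09,0x04,0x22,0x15] = 63 3d ba 5d ba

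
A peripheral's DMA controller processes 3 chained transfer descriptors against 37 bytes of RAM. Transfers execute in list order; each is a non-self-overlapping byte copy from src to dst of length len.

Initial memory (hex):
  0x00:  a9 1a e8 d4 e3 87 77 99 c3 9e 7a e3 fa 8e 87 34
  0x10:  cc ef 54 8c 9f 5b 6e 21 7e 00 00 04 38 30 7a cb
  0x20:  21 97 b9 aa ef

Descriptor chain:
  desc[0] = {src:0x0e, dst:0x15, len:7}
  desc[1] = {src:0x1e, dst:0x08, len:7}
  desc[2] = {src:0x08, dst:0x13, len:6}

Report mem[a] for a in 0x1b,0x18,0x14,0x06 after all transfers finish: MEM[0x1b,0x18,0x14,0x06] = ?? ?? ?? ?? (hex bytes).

#0 dst[0x15+7] := {0x87,0x34,0xcc,0xef,0x54,0x8c,0x9f}
#1 dst[0x08+7] := {0x7a,0xcb,0x21,0x97,0xb9,0xaa,0xef}
#2 dst[0x13+6] := {0x7a,0xcb,0x21,0x97,0xb9,0xaa}
query mem[0x1b]=0x9f, mem[0x18]=0xaa, mem[0x14]=0xcb, mem[0x06]=0x77

MEM[0x1b,0x18,0x14,0x06] = 9f aa cb 77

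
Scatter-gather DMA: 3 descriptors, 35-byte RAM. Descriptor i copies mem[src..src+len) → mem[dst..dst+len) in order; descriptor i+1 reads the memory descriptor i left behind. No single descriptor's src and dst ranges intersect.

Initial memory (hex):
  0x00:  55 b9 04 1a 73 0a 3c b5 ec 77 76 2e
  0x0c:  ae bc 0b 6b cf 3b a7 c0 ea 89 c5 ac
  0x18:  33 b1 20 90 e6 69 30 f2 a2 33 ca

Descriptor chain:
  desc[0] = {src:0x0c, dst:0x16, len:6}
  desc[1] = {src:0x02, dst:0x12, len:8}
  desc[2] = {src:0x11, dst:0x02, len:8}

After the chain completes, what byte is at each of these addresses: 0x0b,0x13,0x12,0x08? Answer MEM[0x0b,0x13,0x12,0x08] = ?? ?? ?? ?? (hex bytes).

D0: mem[0x16..0x1b] <- [ae bc 0b 6b cf 3b]
D1: mem[0x12..0x19] <- [04 1a 73 0a 3c b5 ec 77]
D2: mem[0x02..0x09] <- [3b 04 1a 73 0a 3c b5 ec]
query mem[0x0b]=0x2e, mem[0x13]=0x1a, mem[0x12]=0x04, mem[0x08]=0xb5

MEM[0x0b,0x13,0x12,0x08] = 2e 1a 04 b5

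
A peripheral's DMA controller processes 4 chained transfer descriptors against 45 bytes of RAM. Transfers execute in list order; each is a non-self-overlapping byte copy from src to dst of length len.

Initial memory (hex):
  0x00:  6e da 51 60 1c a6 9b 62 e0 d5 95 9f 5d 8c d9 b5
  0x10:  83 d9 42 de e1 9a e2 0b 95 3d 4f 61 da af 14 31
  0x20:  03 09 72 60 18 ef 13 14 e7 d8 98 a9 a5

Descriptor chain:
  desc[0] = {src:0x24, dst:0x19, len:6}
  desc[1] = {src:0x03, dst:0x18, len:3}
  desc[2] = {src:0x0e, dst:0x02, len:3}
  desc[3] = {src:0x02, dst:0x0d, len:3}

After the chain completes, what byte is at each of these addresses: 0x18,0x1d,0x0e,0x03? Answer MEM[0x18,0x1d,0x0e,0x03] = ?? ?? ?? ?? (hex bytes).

D0: mem[0x19..0x1e] <- [18 ef 13 14 e7 d8]
D1: mem[0x18..0x1a] <- [60 1c a6]
D2: mem[0x02..0x04] <- [d9 b5 83]
D3: mem[0x0d..0x0f] <- [d9 b5 83]
query mem[0x18]=0x60, mem[0x1d]=0xe7, mem[0x0e]=0xb5, mem[0x03]=0xb5

MEM[0x18,0x1d,0x0e,0x03] = 60 e7 b5 b5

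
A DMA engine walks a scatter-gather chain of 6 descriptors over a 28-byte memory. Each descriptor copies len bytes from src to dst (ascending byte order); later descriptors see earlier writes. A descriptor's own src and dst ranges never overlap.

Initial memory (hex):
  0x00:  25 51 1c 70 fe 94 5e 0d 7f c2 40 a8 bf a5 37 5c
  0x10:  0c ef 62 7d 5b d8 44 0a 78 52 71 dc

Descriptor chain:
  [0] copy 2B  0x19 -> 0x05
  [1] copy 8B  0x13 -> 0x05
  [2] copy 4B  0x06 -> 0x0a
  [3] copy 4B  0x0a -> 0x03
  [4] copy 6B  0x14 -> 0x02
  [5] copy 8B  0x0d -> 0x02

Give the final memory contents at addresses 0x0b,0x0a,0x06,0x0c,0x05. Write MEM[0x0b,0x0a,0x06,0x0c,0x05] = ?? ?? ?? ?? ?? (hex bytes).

#0 dst[0x05+2] := {0x52,0x71}
#1 dst[0x05+8] := {0x7d,0x5b,0xd8,0x44,0x0a,0x78,0x52,0x71}
#2 dst[0x0a+4] := {0x5b,0xd8,0x44,0x0a}
#3 dst[0x03+4] := {0x5b,0xd8,0x44,0x0a}
#4 dst[0x02+6] := {0x5b,0xd8,0x44,0x0a,0x78,0x52}
#5 dst[0x02+8] := {0x0a,0x37,0x5c,0x0c,0xef,0x62,0x7d,0x5b}
query mem[0x0b]=0xd8, mem[0x0a]=0x5b, mem[0x06]=0xef, mem[0x0c]=0x44, mem[0x05]=0x0c

MEM[0x0b,0x0a,0x06,0x0c,0x05] = d8 5b ef 44 0c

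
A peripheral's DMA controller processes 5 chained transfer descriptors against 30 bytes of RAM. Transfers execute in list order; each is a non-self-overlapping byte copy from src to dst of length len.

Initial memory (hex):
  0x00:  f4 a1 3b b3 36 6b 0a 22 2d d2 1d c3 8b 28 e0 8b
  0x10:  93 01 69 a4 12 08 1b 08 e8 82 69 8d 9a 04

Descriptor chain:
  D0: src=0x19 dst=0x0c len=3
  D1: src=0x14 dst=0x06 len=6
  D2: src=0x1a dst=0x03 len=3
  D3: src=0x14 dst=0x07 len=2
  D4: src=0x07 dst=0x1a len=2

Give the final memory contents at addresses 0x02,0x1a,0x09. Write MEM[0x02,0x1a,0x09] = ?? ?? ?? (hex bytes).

MEM[0x02,0x1a,0x09] = 3b 12 08

  after D0: wrote 3B at 0x0c = 82698d
  after D1: wrote 6B at 0x06 = 12081b08e882
  after D2: wrote 3B at 0x03 = 698d9a
  after D3: wrote 2B at 0x07 = 1208
  after D4: wrote 2B at 0x1a = 1208
query mem[0x02]=0x3b, mem[0x1a]=0x12, mem[0x09]=0x08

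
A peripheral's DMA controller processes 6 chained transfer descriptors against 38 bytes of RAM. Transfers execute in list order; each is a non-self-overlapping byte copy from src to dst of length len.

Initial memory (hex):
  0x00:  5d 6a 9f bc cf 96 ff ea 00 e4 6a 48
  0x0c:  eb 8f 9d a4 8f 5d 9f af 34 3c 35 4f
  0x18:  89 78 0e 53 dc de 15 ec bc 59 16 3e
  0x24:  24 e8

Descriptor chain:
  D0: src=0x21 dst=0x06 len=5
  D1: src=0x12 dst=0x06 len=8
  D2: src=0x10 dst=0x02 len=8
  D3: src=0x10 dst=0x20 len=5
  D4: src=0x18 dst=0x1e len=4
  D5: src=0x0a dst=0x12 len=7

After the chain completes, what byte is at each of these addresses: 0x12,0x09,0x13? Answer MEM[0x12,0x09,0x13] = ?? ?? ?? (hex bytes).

MEM[0x12,0x09,0x13] = 35 4f 4f

  after D0: wrote 5B at 0x06 = 59163e24e8
  after D1: wrote 8B at 0x06 = 9faf343c354f8978
  after D2: wrote 8B at 0x02 = 8f5d9faf343c354f
  after D3: wrote 5B at 0x20 = 8f5d9faf34
  after D4: wrote 4B at 0x1e = 89780e53
  after D5: wrote 7B at 0x12 = 354f89789da48f
query mem[0x12]=0x35, mem[0x09]=0x4f, mem[0x13]=0x4f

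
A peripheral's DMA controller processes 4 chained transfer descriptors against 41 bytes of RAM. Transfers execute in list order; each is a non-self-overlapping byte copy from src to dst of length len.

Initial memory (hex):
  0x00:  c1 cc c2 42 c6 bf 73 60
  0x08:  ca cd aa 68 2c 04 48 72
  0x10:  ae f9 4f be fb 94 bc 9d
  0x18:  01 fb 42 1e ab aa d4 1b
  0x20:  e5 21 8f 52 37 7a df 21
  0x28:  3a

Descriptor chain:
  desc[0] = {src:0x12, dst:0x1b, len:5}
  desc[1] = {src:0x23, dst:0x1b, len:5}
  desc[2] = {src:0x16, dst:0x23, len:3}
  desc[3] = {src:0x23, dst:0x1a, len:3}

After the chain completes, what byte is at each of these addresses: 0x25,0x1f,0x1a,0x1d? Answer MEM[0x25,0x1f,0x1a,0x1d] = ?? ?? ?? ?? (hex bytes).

MEM[0x25,0x1f,0x1a,0x1d] = 01 21 bc 7a

#0 dst[0x1b+5] := {0x4f,0xbe,0xfb,0x94,0xbc}
#1 dst[0x1b+5] := {0x52,0x37,0x7a,0xdf,0x21}
#2 dst[0x23+3] := {0xbc,0x9d,0x01}
#3 dst[0x1a+3] := {0xbc,0x9d,0x01}
query mem[0x25]=0x01, mem[0x1f]=0x21, mem[0x1a]=0xbc, mem[0x1d]=0x7a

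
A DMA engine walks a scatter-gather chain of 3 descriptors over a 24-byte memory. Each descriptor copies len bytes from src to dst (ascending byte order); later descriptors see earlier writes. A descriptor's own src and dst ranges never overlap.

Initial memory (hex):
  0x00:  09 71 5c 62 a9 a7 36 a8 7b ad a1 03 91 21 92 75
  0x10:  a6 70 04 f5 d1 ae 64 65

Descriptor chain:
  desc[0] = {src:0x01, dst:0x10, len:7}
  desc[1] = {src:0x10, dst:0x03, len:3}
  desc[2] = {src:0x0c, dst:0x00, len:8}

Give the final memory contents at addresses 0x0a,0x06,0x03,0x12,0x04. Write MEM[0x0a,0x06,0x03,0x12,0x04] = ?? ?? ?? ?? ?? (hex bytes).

D0: mem[0x10..0x16] <- [71 5c 62 a9 a7 36 a8]
D1: mem[0x03..0x05] <- [71 5c 62]
D2: mem[0x00..0x07] <- [91 21 92 75 71 5c 62 a9]
query mem[0x0a]=0xa1, mem[0x06]=0x62, mem[0x03]=0x75, mem[0x12]=0x62, mem[0x04]=0x71

MEM[0x0a,0x06,0x03,0x12,0x04] = a1 62 75 62 71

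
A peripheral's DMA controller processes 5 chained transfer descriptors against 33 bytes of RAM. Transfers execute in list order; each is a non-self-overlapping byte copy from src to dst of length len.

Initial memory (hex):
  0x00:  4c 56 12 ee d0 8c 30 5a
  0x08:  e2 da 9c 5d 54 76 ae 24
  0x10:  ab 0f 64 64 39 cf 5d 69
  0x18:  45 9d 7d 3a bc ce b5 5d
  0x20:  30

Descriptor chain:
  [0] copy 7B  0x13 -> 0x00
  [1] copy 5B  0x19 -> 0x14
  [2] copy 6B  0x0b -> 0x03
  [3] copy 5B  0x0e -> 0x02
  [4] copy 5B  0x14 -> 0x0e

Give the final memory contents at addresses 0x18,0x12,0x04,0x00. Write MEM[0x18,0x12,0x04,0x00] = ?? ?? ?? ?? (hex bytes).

  after D0: wrote 7B at 0x00 = 6439cf5d69459d
  after D1: wrote 5B at 0x14 = 9d7d3abcce
  after D2: wrote 6B at 0x03 = 5d5476ae24ab
  after D3: wrote 5B at 0x02 = ae24ab0f64
  after D4: wrote 5B at 0x0e = 9d7d3abcce
query mem[0x18]=0xce, mem[0x12]=0xce, mem[0x04]=0xab, mem[0x00]=0x64

MEM[0x18,0x12,0x04,0x00] = ce ce ab 64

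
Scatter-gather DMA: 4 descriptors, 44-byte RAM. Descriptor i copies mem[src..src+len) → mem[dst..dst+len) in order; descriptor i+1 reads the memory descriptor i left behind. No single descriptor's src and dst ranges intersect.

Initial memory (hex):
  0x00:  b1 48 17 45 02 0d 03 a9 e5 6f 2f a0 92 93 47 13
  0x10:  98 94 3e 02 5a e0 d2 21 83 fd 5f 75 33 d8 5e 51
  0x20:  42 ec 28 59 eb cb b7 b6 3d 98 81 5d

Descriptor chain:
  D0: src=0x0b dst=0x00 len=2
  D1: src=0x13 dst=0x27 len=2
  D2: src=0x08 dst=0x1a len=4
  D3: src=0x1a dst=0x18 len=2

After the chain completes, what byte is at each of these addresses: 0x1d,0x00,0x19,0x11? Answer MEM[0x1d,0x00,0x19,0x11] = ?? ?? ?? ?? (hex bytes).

MEM[0x1d,0x00,0x19,0x11] = a0 a0 6f 94

[0] 0x0b->0x00 len=2 : a0 92
[1] 0x13->0x27 len=2 : 02 5a
[2] 0x08->0x1a len=4 : e5 6f 2f a0
[3] 0x1a->0x18 len=2 : e5 6f
query mem[0x1d]=0xa0, mem[0x00]=0xa0, mem[0x19]=0x6f, mem[0x11]=0x94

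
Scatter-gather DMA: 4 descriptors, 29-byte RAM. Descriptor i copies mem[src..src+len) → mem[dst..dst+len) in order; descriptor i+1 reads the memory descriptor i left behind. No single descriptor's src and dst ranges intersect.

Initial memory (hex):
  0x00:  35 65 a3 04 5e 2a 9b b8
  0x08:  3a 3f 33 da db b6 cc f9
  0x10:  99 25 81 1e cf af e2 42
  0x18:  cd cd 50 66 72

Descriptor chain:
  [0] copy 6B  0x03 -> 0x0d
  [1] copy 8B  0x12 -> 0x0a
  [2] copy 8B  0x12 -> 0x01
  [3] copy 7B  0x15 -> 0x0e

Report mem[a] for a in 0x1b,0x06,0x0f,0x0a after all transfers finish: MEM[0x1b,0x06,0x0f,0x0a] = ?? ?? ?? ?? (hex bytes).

MEM[0x1b,0x06,0x0f,0x0a] = 66 42 e2 3a

D0: mem[0x0d..0x12] <- [04 5e 2a 9b b8 3a]
D1: mem[0x0a..0x11] <- [3a 1e cf af e2 42 cd cd]
D2: mem[0x01..0x08] <- [3a 1e cf af e2 42 cd cd]
D3: mem[0x0e..0x14] <- [af e2 42 cd cd 50 66]
query mem[0x1b]=0x66, mem[0x06]=0x42, mem[0x0f]=0xe2, mem[0x0a]=0x3a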